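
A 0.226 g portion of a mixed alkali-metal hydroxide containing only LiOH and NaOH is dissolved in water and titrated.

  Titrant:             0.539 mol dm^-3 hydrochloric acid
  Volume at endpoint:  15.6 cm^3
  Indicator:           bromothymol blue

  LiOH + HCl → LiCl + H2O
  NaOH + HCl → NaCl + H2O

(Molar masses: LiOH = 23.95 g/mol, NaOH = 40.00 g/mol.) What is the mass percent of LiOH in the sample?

n(HCl) = 0.0156 × 0.539 = 8.41 × 10^-3 mol
Let x = n(LiOH), y = n(NaOH).
Titrant: 1x + 1y = 8.41 × 10^-3;  mass: 23.95x + 40.00y = 0.226
Solving, x = 6.87 × 10^-3 mol, y = 1.53 × 10^-3 mol
mass of LiOH = 6.87 × 10^-3 × 23.95 = 0.165 g
% LiOH = 0.165 / 0.226 × 100 = 72.9 %

72.9 %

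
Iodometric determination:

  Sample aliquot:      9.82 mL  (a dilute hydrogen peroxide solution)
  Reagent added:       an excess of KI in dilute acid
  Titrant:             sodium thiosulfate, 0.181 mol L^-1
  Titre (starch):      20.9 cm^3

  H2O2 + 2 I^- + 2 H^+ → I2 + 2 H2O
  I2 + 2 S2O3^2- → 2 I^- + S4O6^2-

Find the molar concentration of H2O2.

n(S2O3^2-) = 0.0209 × 0.181 = 3.78 × 10^-3 mol
n(I2) = n(S2O3^2-)/2 = 1.89 × 10^-3 mol
n(H2O2) in the aliquot = 1.89 × 10^-3 mol (1:1 ratio)
[H2O2] = 1.89 × 10^-3 / 0.00982 = 0.193 mol/L

0.193 mol/L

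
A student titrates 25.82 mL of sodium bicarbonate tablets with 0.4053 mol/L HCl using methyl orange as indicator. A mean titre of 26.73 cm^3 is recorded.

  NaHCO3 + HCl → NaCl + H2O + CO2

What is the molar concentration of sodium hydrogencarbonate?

0.4196 mol/L

n(HCl) = 0.02673 L × 0.4053 mol/L = 0.01083 mol
n(NaHCO3) = 0.01083 mol (1:1 mole ratio)
[NaHCO3] = 0.01083 mol / 0.02582 L = 0.4196 mol/L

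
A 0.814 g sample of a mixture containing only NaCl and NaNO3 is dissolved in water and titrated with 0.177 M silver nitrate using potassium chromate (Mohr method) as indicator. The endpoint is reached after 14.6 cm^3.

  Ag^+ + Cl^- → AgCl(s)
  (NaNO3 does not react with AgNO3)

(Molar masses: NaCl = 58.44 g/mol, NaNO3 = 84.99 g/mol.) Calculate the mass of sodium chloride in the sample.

0.151 g

n(AgNO3) = 0.0146 × 0.177 = 2.58 × 10^-3 mol
Let x = n(NaCl), y = n(NaNO3).
Titrant: 1x = 2.58 × 10^-3;  mass: 58.44x + 84.99y = 0.814
Solving, x = 2.58 × 10^-3 mol, y = 7.80 × 10^-3 mol
mass of NaCl = 2.58 × 10^-3 × 58.44 = 0.151 g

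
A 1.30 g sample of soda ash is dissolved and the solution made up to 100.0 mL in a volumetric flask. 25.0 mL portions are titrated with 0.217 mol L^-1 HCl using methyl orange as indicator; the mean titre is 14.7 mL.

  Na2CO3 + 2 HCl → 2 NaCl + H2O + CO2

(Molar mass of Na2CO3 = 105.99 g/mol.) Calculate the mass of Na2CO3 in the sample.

0.676 g

n(HCl) per titration = 0.0147 × 0.217 = 3.19 × 10^-3 mol
From the 1:2 ratio, n(Na2CO3) in each aliquot = 1/2 × 3.19 × 10^-3 = 1.59 × 10^-3 mol
n(Na2CO3) in the whole flask = 1.59 × 10^-3 × 100.0/25.0 = 6.38 × 10^-3 mol
mass of Na2CO3 = 6.38 × 10^-3 × 105.99 = 0.676 g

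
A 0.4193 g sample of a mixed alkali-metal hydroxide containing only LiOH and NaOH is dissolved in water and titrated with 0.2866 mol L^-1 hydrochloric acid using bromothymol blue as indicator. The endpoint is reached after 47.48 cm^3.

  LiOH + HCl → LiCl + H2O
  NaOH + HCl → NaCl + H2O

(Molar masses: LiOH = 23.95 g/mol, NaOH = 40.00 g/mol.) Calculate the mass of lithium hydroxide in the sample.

n(HCl) = 0.04748 × 0.2866 = 0.01361 mol
Let x = n(LiOH), y = n(NaOH).
Titrant: 1x + 1y = 0.01361;  mass: 23.95x + 40.00y = 0.4193
Solving, x = 7.789 × 10^-3 mol, y = 5.819 × 10^-3 mol
mass of LiOH = 7.789 × 10^-3 × 23.95 = 0.1865 g

0.1865 g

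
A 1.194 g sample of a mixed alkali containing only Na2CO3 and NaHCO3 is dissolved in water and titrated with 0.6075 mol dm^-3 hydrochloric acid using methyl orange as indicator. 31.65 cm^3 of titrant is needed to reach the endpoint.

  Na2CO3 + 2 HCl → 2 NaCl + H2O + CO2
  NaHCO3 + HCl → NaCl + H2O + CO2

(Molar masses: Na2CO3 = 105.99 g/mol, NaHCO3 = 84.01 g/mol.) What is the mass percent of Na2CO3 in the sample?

n(HCl) = 0.03165 × 0.6075 = 0.01923 mol
Let x = n(Na2CO3), y = n(NaHCO3).
Titrant: 2x + 1y = 0.01923;  mass: 105.99x + 84.01y = 1.194
Solving, x = 6.792 × 10^-3 mol, y = 5.644 × 10^-3 mol
mass of Na2CO3 = 6.792 × 10^-3 × 105.99 = 0.7199 g
% Na2CO3 = 0.7199 / 1.194 × 100 = 60.29 %

60.29 %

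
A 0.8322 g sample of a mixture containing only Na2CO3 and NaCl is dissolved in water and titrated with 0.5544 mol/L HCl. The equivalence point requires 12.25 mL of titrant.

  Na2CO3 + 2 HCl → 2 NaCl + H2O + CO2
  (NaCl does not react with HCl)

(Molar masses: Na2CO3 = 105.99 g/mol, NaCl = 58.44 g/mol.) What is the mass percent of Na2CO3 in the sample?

43.25 %

n(HCl) = 0.01225 × 0.5544 = 6.791 × 10^-3 mol
Let x = n(Na2CO3), y = n(NaCl).
Titrant: 2x = 6.791 × 10^-3;  mass: 105.99x + 58.44y = 0.8322
Solving, x = 3.396 × 10^-3 mol, y = 8.082 × 10^-3 mol
mass of Na2CO3 = 3.396 × 10^-3 × 105.99 = 0.3599 g
% Na2CO3 = 0.3599 / 0.8322 × 100 = 43.25 %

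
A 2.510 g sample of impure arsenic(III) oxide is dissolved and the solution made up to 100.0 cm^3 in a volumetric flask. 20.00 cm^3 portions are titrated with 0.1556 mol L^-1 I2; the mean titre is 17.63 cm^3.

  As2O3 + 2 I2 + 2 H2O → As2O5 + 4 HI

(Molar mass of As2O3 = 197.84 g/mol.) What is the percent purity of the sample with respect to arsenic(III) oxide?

54.06 %

n(I2) per titration = 0.01763 × 0.1556 = 2.743 × 10^-3 mol
From the 1:2 ratio, n(As2O3) in each aliquot = 1/2 × 2.743 × 10^-3 = 1.372 × 10^-3 mol
n(As2O3) in the whole flask = 1.372 × 10^-3 × 100.0/20.00 = 6.858 × 10^-3 mol
mass of As2O3 = 6.858 × 10^-3 × 197.84 = 1.357 g
% As2O3 = 1.357 / 2.510 × 100 = 54.06 %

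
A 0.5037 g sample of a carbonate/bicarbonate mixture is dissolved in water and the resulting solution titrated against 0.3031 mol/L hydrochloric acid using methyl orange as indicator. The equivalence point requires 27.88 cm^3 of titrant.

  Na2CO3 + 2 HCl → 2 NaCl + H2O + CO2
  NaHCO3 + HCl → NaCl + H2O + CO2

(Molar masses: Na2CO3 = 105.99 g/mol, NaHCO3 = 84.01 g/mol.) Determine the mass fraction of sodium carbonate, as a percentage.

69.96 %

n(HCl) = 0.02788 × 0.3031 = 8.450 × 10^-3 mol
Let x = n(Na2CO3), y = n(NaHCO3).
Titrant: 2x + 1y = 8.450 × 10^-3;  mass: 105.99x + 84.01y = 0.5037
Solving, x = 3.325 × 10^-3 mol, y = 1.801 × 10^-3 mol
mass of Na2CO3 = 3.325 × 10^-3 × 105.99 = 0.3524 g
% Na2CO3 = 0.3524 / 0.5037 × 100 = 69.96 %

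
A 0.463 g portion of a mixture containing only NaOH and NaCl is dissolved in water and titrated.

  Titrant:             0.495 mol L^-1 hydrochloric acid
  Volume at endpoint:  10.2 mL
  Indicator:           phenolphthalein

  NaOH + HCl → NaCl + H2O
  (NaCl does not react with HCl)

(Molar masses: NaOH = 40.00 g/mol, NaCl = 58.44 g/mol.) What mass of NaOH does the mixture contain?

0.202 g

n(HCl) = 0.0102 × 0.495 = 5.05 × 10^-3 mol
Let x = n(NaOH), y = n(NaCl).
Titrant: 1x = 5.05 × 10^-3;  mass: 40.00x + 58.44y = 0.463
Solving, x = 5.05 × 10^-3 mol, y = 4.47 × 10^-3 mol
mass of NaOH = 5.05 × 10^-3 × 40.00 = 0.202 g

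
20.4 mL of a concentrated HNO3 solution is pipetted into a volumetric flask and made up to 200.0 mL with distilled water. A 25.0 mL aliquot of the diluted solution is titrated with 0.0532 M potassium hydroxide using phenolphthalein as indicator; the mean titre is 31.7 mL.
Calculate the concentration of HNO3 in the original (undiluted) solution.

HNO3 + KOH → KNO3 + H2O
n(KOH) = 0.0317 × 0.0532 = 1.69 × 10^-3 mol
n(HNO3) in the aliquot = 1.69 × 10^-3 mol (1:1 ratio)
[HNO3]_dilute = 1.69 × 10^-3 / 0.0250 = 0.0675 mol/L
Dilution factor = 200.0 / 20.4 = 9.804
[HNO3]_stock = 0.0675 × 9.804 = 0.661 mol/L

0.661 M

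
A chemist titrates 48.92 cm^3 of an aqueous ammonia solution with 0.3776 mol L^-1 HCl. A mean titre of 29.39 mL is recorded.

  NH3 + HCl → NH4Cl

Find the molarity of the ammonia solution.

0.2269 mol/L

n(HCl) = 0.02939 L × 0.3776 mol/L = 0.01110 mol
n(NH3) = 0.01110 mol (1:1 mole ratio)
[NH3] = 0.01110 mol / 0.04892 L = 0.2269 mol/L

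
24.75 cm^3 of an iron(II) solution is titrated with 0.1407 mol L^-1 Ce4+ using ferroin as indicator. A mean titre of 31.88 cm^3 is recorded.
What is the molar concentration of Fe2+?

0.1812 mol/L

Ce^4+ + Fe^2+ → Ce^3+ + Fe^3+
n(Ce4+) = 0.03188 L × 0.1407 mol/L = 4.486 × 10^-3 mol
n(Fe2+) = 4.486 × 10^-3 mol (1:1 mole ratio)
[Fe2+] = 4.486 × 10^-3 mol / 0.02475 L = 0.1812 mol/L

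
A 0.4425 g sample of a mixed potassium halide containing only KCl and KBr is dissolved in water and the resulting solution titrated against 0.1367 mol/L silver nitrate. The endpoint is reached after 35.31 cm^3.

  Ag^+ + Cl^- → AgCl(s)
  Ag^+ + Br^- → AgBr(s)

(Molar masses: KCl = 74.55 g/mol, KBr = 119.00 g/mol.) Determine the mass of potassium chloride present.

n(AgNO3) = 0.03531 × 0.1367 = 4.827 × 10^-3 mol
Let x = n(KCl), y = n(KBr).
Titrant: 1x + 1y = 4.827 × 10^-3;  mass: 74.55x + 119.00y = 0.4425
Solving, x = 2.967 × 10^-3 mol, y = 1.860 × 10^-3 mol
mass of KCl = 2.967 × 10^-3 × 74.55 = 0.2212 g

0.2212 g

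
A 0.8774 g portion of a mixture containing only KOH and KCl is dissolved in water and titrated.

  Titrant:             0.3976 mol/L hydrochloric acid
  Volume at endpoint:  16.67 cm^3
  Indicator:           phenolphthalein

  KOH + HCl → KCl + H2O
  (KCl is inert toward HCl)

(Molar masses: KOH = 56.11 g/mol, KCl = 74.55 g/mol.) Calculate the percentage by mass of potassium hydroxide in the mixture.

n(HCl) = 0.01667 × 0.3976 = 6.628 × 10^-3 mol
Let x = n(KOH), y = n(KCl).
Titrant: 1x = 6.628 × 10^-3;  mass: 56.11x + 74.55y = 0.8774
Solving, x = 6.628 × 10^-3 mol, y = 6.781 × 10^-3 mol
mass of KOH = 6.628 × 10^-3 × 56.11 = 0.3719 g
% KOH = 0.3719 / 0.8774 × 100 = 42.39 %

42.39 %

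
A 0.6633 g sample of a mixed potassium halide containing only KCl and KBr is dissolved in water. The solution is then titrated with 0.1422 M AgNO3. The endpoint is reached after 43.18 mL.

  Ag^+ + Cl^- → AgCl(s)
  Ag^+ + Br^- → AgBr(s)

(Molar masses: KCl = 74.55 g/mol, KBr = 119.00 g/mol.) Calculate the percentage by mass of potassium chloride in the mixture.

17.04 %

n(AgNO3) = 0.04318 × 0.1422 = 6.140 × 10^-3 mol
Let x = n(KCl), y = n(KBr).
Titrant: 1x + 1y = 6.140 × 10^-3;  mass: 74.55x + 119.00y = 0.6633
Solving, x = 1.516 × 10^-3 mol, y = 4.624 × 10^-3 mol
mass of KCl = 1.516 × 10^-3 × 74.55 = 0.1130 g
% KCl = 0.1130 / 0.6633 × 100 = 17.04 %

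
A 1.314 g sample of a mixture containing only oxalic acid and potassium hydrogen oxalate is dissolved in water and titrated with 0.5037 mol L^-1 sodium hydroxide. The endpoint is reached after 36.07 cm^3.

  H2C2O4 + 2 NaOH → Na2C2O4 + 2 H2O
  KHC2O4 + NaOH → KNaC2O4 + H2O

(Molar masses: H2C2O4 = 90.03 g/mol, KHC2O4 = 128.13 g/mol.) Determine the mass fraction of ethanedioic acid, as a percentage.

41.79 %

n(NaOH) = 0.03607 × 0.5037 = 0.01817 mol
Let x = n(H2C2O4), y = n(KHC2O4).
Titrant: 2x + 1y = 0.01817;  mass: 90.03x + 128.13y = 1.314
Solving, x = 6.100 × 10^-3 mol, y = 5.969 × 10^-3 mol
mass of H2C2O4 = 6.100 × 10^-3 × 90.03 = 0.5491 g
% H2C2O4 = 0.5491 / 1.314 × 100 = 41.79 %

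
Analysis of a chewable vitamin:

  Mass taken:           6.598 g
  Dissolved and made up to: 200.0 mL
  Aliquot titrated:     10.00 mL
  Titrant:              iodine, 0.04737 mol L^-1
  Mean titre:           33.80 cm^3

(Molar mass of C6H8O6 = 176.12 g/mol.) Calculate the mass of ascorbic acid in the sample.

C6H8O6 + I2 → C6H6O6 + 2 HI
n(I2) per titration = 0.03380 × 0.04737 = 1.601 × 10^-3 mol
n(C6H8O6) in each aliquot = 1.601 × 10^-3 mol (1:1 ratio)
n(C6H8O6) in the whole flask = 1.601 × 10^-3 × 200.0/10.00 = 0.03202 mol
mass of C6H8O6 = 0.03202 × 176.12 = 5.640 g

5.640 g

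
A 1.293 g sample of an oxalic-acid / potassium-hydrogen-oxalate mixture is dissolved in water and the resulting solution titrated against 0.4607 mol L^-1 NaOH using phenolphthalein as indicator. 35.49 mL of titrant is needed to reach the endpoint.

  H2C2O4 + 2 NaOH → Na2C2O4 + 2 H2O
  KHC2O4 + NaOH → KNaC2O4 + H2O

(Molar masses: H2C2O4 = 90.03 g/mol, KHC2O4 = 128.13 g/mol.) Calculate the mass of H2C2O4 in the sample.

n(NaOH) = 0.03549 × 0.4607 = 0.01635 mol
Let x = n(H2C2O4), y = n(KHC2O4).
Titrant: 2x + 1y = 0.01635;  mass: 90.03x + 128.13y = 1.293
Solving, x = 4.824 × 10^-3 mol, y = 6.701 × 10^-3 mol
mass of H2C2O4 = 4.824 × 10^-3 × 90.03 = 0.4343 g

0.4343 g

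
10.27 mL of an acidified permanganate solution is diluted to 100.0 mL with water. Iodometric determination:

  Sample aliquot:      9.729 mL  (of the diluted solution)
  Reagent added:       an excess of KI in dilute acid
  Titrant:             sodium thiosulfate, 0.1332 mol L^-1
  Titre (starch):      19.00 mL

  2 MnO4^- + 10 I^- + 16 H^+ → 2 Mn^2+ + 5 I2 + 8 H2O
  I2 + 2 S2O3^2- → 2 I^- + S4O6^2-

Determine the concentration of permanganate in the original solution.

0.5066 mol/L

n(S2O3^2-) = 0.01900 × 0.1332 = 2.531 × 10^-3 mol
n(I2) = n(S2O3^2-)/2 = 1.265 × 10^-3 mol
From the 2:5 ratio, n(MnO4^-) in the aliquot = 2/5 × 1.265 × 10^-3 = 5.062 × 10^-4 mol
[MnO4^-]_dilute = 5.062 × 10^-4 / 0.009729 = 0.05203 mol/L
[MnO4^-]_original = 0.05203 × 100.0/10.27 = 0.5066 mol/L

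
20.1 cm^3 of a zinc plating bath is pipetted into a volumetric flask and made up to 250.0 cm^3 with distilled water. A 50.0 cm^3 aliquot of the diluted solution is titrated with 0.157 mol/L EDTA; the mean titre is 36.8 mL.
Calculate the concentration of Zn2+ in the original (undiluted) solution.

1.44 mol/L

Zn^2+ + EDTA^4- → [Zn(EDTA)]^2-
n(EDTA) = 0.0368 × 0.157 = 5.78 × 10^-3 mol
n(Zn2+) in the aliquot = 5.78 × 10^-3 mol (1:1 ratio)
[Zn2+]_dilute = 5.78 × 10^-3 / 0.0500 = 0.116 mol/L
Dilution factor = 250.0 / 20.1 = 12.44
[Zn2+]_stock = 0.116 × 12.44 = 1.44 mol/L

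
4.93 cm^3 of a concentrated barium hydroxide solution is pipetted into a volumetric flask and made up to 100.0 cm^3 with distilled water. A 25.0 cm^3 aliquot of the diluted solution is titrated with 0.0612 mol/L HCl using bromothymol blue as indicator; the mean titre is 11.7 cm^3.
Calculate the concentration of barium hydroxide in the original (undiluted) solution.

0.290 mol/L

Ba(OH)2 + 2 HCl → BaCl2 + 2 H2O
n(HCl) = 0.0117 × 0.0612 = 7.16 × 10^-4 mol
From the 1:2 ratio, n(Ba(OH)2) in the aliquot = 1/2 × 7.16 × 10^-4 = 3.58 × 10^-4 mol
[Ba(OH)2]_dilute = 3.58 × 10^-4 / 0.0250 = 0.0143 mol/L
Dilution factor = 100.0 / 4.93 = 20.28
[Ba(OH)2]_stock = 0.0143 × 20.28 = 0.290 mol/L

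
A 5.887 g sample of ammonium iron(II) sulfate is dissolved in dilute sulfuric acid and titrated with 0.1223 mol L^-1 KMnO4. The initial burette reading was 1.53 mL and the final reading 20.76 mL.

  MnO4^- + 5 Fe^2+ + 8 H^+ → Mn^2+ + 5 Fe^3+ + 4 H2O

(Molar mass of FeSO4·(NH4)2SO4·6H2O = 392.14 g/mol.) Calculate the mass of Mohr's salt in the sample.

n(KMnO4) = 0.01923 L × 0.1223 mol/L = 2.352 × 10^-3 mol
From the 5:1 ratio, n(FeSO4·(NH4)2SO4·6H2O) = 5/1 × 2.352 × 10^-3 = 0.01176 mol
mass of FeSO4·(NH4)2SO4·6H2O = 0.01176 × 392.14 g/mol = 4.611 g

4.611 g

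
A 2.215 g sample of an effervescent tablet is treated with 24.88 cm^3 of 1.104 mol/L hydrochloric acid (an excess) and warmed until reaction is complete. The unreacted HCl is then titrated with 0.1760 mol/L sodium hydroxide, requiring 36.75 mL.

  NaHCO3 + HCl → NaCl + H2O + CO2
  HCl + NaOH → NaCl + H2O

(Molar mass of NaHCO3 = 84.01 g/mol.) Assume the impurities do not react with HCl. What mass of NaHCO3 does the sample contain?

n(HCl) added = 0.02488 × 1.104 = 0.02747 mol
n(NaOH) used in back-titration = 0.03675 × 0.1760 = 6.468 × 10^-3 mol
n(HCl) left over = 6.468 × 10^-3 mol (1:1 ratio)
n(HCl) consumed by analyte = 0.02747 − 6.468 × 10^-3 = 0.02100 mol
n(NaHCO3) = 0.02100 mol (1:1 ratio)
mass of NaHCO3 = 0.02100 × 84.01 = 1.764 g

1.764 g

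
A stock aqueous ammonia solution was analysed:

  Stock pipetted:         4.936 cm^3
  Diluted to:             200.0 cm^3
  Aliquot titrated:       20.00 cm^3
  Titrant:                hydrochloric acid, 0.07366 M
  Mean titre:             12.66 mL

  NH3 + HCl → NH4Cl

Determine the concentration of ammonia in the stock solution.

n(HCl) = 0.01266 × 0.07366 = 9.325 × 10^-4 mol
n(NH3) in the aliquot = 9.325 × 10^-4 mol (1:1 ratio)
[NH3]_dilute = 9.325 × 10^-4 / 0.02000 = 0.04663 mol/L
Dilution factor = 200.0 / 4.936 = 40.52
[NH3]_stock = 0.04663 × 40.52 = 1.889 mol/L

1.889 M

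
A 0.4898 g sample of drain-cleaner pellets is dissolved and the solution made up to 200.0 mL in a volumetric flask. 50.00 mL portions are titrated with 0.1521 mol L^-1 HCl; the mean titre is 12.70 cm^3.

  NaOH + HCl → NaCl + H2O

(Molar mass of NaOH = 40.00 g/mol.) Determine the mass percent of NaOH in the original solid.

63.10 %

n(HCl) per titration = 0.01270 × 0.1521 = 1.932 × 10^-3 mol
n(NaOH) in each aliquot = 1.932 × 10^-3 mol (1:1 ratio)
n(NaOH) in the whole flask = 1.932 × 10^-3 × 200.0/50.00 = 7.727 × 10^-3 mol
mass of NaOH = 7.727 × 10^-3 × 40.00 = 0.3091 g
% NaOH = 0.3091 / 0.4898 × 100 = 63.10 %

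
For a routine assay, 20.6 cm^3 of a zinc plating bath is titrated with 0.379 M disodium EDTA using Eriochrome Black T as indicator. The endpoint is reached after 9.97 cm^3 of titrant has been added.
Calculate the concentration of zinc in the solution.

Zn^2+ + EDTA^4- → [Zn(EDTA)]^2-
n(EDTA) = 0.00997 L × 0.379 mol/L = 3.78 × 10^-3 mol
n(Zn2+) = 3.78 × 10^-3 mol (1:1 mole ratio)
[Zn2+] = 3.78 × 10^-3 mol / 0.0206 L = 0.183 mol/L

0.183 M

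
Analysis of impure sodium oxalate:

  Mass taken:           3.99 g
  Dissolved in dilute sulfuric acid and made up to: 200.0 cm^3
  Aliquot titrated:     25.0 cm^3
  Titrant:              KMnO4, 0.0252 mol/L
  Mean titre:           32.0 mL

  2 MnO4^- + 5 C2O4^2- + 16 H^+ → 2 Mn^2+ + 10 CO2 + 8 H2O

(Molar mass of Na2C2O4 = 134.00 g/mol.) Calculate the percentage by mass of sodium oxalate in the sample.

54.2 %

n(KMnO4) per titration = 0.0320 × 0.0252 = 8.06 × 10^-4 mol
From the 5:2 ratio, n(Na2C2O4) in each aliquot = 5/2 × 8.06 × 10^-4 = 2.02 × 10^-3 mol
n(Na2C2O4) in the whole flask = 2.02 × 10^-3 × 200.0/25.0 = 0.0161 mol
mass of Na2C2O4 = 0.0161 × 134.00 = 2.16 g
% Na2C2O4 = 2.16 / 3.99 × 100 = 54.2 %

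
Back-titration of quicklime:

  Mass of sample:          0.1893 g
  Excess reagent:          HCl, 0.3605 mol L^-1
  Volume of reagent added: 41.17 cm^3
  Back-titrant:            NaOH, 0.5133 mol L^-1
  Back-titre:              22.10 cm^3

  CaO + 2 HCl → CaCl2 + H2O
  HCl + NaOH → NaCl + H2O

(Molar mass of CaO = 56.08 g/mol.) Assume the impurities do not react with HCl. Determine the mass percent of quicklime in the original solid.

n(HCl) added = 0.04117 × 0.3605 = 0.01484 mol
n(NaOH) used in back-titration = 0.02210 × 0.5133 = 0.01134 mol
n(HCl) left over = 0.01134 mol (1:1 ratio)
n(HCl) consumed by analyte = 0.01484 − 0.01134 = 3.498 × 10^-3 mol
From the 1:2 ratio, n(CaO) = 1/2 × 3.498 × 10^-3 = 1.749 × 10^-3 mol
mass of CaO = 1.749 × 10^-3 × 56.08 = 0.09808 g
% CaO = 0.09808 / 0.1893 × 100 = 51.81 %

51.81 %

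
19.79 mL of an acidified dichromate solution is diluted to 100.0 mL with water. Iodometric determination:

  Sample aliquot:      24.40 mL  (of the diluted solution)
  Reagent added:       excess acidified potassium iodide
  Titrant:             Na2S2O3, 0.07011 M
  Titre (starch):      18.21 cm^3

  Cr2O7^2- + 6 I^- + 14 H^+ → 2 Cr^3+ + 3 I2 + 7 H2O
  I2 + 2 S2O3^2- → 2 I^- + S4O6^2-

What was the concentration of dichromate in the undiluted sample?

0.04407 M

n(S2O3^2-) = 0.01821 × 0.07011 = 1.277 × 10^-3 mol
n(I2) = n(S2O3^2-)/2 = 6.384 × 10^-4 mol
From the 1:3 ratio, n(Cr2O7^2-) in the aliquot = 1/3 × 6.384 × 10^-4 = 2.128 × 10^-4 mol
[Cr2O7^2-]_dilute = 2.128 × 10^-4 / 0.02440 = 0.008721 mol/L
[Cr2O7^2-]_original = 0.008721 × 100.0/19.79 = 0.04407 mol/L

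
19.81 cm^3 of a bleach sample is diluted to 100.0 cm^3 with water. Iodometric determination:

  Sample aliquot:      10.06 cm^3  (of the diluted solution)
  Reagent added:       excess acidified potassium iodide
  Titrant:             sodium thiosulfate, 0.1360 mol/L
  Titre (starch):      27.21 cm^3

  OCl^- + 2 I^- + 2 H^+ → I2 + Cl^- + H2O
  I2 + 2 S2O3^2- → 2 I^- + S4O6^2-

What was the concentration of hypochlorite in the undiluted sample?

n(S2O3^2-) = 0.02721 × 0.1360 = 3.701 × 10^-3 mol
n(I2) = n(S2O3^2-)/2 = 1.850 × 10^-3 mol
n(OCl^-) in the aliquot = 1.850 × 10^-3 mol (1:1 ratio)
[OCl^-]_dilute = 1.850 × 10^-3 / 0.01006 = 0.1839 mol/L
[OCl^-]_original = 0.1839 × 100.0/19.81 = 0.9284 mol/L

0.9284 mol/L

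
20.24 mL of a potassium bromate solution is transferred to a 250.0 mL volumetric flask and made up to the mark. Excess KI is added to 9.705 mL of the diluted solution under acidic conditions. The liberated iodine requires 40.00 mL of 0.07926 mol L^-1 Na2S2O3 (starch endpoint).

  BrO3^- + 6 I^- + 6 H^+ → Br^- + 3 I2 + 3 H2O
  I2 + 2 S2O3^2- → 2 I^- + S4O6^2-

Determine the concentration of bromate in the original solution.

0.6725 mol/L

n(S2O3^2-) = 0.04000 × 0.07926 = 3.170 × 10^-3 mol
n(I2) = n(S2O3^2-)/2 = 1.585 × 10^-3 mol
From the 1:3 ratio, n(BrO3^-) in the aliquot = 1/3 × 1.585 × 10^-3 = 5.284 × 10^-4 mol
[BrO3^-]_dilute = 5.284 × 10^-4 / 0.009705 = 0.05445 mol/L
[BrO3^-]_original = 0.05445 × 250.0/20.24 = 0.6725 mol/L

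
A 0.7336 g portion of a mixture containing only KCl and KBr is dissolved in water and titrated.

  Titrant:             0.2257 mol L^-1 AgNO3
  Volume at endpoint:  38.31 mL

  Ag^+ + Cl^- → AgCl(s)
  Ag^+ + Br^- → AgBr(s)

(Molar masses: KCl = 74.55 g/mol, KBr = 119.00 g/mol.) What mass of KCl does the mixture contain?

0.4953 g

n(AgNO3) = 0.03831 × 0.2257 = 8.647 × 10^-3 mol
Let x = n(KCl), y = n(KBr).
Titrant: 1x + 1y = 8.647 × 10^-3;  mass: 74.55x + 119.00y = 0.7336
Solving, x = 6.644 × 10^-3 mol, y = 2.002 × 10^-3 mol
mass of KCl = 6.644 × 10^-3 × 74.55 = 0.4953 g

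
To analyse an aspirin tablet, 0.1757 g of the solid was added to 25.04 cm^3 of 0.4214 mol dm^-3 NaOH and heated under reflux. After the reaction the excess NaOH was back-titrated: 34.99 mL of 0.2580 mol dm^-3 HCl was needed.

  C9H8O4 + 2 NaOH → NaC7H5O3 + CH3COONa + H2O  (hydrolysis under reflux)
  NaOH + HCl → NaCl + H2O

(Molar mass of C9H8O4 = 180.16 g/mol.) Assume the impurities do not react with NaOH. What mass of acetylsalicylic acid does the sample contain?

n(NaOH) added = 0.02504 × 0.4214 = 0.01055 mol
n(HCl) used in back-titration = 0.03499 × 0.2580 = 9.027 × 10^-3 mol
n(NaOH) left over = 9.027 × 10^-3 mol (1:1 ratio)
n(NaOH) consumed by analyte = 0.01055 − 9.027 × 10^-3 = 1.524 × 10^-3 mol
From the 1:2 ratio, n(C9H8O4) = 1/2 × 1.524 × 10^-3 = 7.622 × 10^-4 mol
mass of C9H8O4 = 7.622 × 10^-4 × 180.16 = 0.1373 g

0.1373 g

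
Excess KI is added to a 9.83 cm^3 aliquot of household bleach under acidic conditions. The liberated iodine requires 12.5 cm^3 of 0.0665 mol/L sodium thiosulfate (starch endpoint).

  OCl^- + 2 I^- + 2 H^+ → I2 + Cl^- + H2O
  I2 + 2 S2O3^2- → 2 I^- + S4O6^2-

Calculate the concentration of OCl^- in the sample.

0.0423 mol/L

n(S2O3^2-) = 0.0125 × 0.0665 = 8.31 × 10^-4 mol
n(I2) = n(S2O3^2-)/2 = 4.16 × 10^-4 mol
n(OCl^-) in the aliquot = 4.16 × 10^-4 mol (1:1 ratio)
[OCl^-] = 4.16 × 10^-4 / 0.00983 = 0.0423 mol/L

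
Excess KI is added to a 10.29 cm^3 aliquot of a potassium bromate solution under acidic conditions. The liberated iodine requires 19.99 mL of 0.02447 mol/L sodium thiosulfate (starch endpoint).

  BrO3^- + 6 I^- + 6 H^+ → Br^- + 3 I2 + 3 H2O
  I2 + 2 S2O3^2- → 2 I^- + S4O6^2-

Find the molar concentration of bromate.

0.007923 mol/L

n(S2O3^2-) = 0.01999 × 0.02447 = 4.892 × 10^-4 mol
n(I2) = n(S2O3^2-)/2 = 2.446 × 10^-4 mol
From the 1:3 ratio, n(BrO3^-) in the aliquot = 1/3 × 2.446 × 10^-4 = 8.153 × 10^-5 mol
[BrO3^-] = 8.153 × 10^-5 / 0.01029 = 0.007923 mol/L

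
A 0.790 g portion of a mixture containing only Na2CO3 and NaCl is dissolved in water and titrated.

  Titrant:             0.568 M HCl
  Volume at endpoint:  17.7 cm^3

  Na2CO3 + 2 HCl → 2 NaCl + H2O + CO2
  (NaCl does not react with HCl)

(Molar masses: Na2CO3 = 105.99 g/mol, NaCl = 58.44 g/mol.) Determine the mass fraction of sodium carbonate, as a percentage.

n(HCl) = 0.0177 × 0.568 = 0.0101 mol
Let x = n(Na2CO3), y = n(NaCl).
Titrant: 2x = 0.0101;  mass: 105.99x + 58.44y = 0.790
Solving, x = 5.03 × 10^-3 mol, y = 4.40 × 10^-3 mol
mass of Na2CO3 = 5.03 × 10^-3 × 105.99 = 0.533 g
% Na2CO3 = 0.533 / 0.790 × 100 = 67.4 %

67.4 %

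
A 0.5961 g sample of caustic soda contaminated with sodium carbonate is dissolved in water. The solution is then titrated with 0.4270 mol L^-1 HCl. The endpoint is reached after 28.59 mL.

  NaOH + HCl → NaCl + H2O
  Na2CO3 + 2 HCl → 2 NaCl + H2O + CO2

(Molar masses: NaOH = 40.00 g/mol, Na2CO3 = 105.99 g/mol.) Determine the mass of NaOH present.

0.1566 g

n(HCl) = 0.02859 × 0.4270 = 0.01221 mol
Let x = n(NaOH), y = n(Na2CO3).
Titrant: 1x + 2y = 0.01221;  mass: 40.00x + 105.99y = 0.5961
Solving, x = 3.914 × 10^-3 mol, y = 4.147 × 10^-3 mol
mass of NaOH = 3.914 × 10^-3 × 40.00 = 0.1566 g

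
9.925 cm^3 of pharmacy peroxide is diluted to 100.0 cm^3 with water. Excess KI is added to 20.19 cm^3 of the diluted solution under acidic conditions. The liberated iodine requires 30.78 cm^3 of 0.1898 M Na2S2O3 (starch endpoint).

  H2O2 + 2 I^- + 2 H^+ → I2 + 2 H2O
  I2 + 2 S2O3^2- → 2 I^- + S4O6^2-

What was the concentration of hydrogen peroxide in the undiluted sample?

1.458 M

n(S2O3^2-) = 0.03078 × 0.1898 = 5.842 × 10^-3 mol
n(I2) = n(S2O3^2-)/2 = 2.921 × 10^-3 mol
n(H2O2) in the aliquot = 2.921 × 10^-3 mol (1:1 ratio)
[H2O2]_dilute = 2.921 × 10^-3 / 0.02019 = 0.1447 mol/L
[H2O2]_original = 0.1447 × 100.0/9.925 = 1.458 mol/L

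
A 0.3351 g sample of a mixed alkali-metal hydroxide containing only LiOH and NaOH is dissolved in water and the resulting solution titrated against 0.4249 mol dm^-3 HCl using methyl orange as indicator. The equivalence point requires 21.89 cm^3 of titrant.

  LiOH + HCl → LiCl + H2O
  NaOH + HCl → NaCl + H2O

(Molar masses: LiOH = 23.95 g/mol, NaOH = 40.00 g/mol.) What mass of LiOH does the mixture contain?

0.05513 g

n(HCl) = 0.02189 × 0.4249 = 9.301 × 10^-3 mol
Let x = n(LiOH), y = n(NaOH).
Titrant: 1x + 1y = 9.301 × 10^-3;  mass: 23.95x + 40.00y = 0.3351
Solving, x = 2.302 × 10^-3 mol, y = 6.999 × 10^-3 mol
mass of LiOH = 2.302 × 10^-3 × 23.95 = 0.05513 g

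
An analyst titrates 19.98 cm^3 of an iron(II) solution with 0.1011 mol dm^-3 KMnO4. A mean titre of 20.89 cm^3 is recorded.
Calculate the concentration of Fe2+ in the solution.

MnO4^- + 5 Fe^2+ + 8 H^+ → Mn^2+ + 5 Fe^3+ + 4 H2O
n(KMnO4) = 0.02089 L × 0.1011 mol/L = 2.112 × 10^-3 mol
From the 5:1 mole ratio, n(Fe2+) = 5/1 × 2.112 × 10^-3 = 0.01056 mol
[Fe2+] = 0.01056 mol / 0.01998 L = 0.5285 mol/L

0.5285 mol/L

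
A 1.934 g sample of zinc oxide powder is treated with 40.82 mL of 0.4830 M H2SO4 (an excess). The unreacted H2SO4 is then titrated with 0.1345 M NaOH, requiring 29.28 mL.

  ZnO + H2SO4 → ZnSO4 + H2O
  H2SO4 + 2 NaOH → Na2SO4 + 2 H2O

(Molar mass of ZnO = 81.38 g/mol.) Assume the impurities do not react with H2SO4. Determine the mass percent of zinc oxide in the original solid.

n(H2SO4) added = 0.04082 × 0.4830 = 0.01972 mol
n(NaOH) used in back-titration = 0.02928 × 0.1345 = 3.938 × 10^-3 mol
From the 1:2 ratio, n(H2SO4) left over = 1/2 × 3.938 × 10^-3 = 1.969 × 10^-3 mol
n(H2SO4) consumed by analyte = 0.01972 − 1.969 × 10^-3 = 0.01775 mol
n(ZnO) = 0.01775 mol (1:1 ratio)
mass of ZnO = 0.01775 × 81.38 = 1.444 g
% ZnO = 1.444 / 1.934 × 100 = 74.68 %

74.68 %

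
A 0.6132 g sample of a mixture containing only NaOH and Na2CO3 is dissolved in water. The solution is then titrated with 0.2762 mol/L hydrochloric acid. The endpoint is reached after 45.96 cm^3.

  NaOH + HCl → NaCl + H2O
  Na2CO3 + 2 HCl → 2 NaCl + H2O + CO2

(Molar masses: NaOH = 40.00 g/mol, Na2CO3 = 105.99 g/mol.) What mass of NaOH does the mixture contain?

0.1832 g

n(HCl) = 0.04596 × 0.2762 = 0.01269 mol
Let x = n(NaOH), y = n(Na2CO3).
Titrant: 1x + 2y = 0.01269;  mass: 40.00x + 105.99y = 0.6132
Solving, x = 4.581 × 10^-3 mol, y = 4.057 × 10^-3 mol
mass of NaOH = 4.581 × 10^-3 × 40.00 = 0.1832 g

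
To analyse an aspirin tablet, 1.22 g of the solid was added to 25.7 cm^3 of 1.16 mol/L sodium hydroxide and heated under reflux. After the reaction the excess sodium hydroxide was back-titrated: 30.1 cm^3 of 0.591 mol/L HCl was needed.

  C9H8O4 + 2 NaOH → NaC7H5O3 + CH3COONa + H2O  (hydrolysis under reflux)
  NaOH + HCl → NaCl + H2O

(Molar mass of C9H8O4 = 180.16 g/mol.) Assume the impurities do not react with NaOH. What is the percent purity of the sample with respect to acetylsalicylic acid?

88.8 %

n(NaOH) added = 0.0257 × 1.16 = 0.0298 mol
n(HCl) used in back-titration = 0.0301 × 0.591 = 0.0178 mol
n(NaOH) left over = 0.0178 mol (1:1 ratio)
n(NaOH) consumed by analyte = 0.0298 − 0.0178 = 0.0120 mol
From the 1:2 ratio, n(C9H8O4) = 1/2 × 0.0120 = 6.01 × 10^-3 mol
mass of C9H8O4 = 6.01 × 10^-3 × 180.16 = 1.08 g
% C9H8O4 = 1.08 / 1.22 × 100 = 88.8 %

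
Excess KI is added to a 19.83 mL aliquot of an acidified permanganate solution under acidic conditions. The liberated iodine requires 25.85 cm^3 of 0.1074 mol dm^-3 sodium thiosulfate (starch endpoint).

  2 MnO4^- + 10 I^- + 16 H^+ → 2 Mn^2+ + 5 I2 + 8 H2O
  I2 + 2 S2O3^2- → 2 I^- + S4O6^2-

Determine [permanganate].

0.02800 mol/L

n(S2O3^2-) = 0.02585 × 0.1074 = 2.776 × 10^-3 mol
n(I2) = n(S2O3^2-)/2 = 1.388 × 10^-3 mol
From the 2:5 ratio, n(MnO4^-) in the aliquot = 2/5 × 1.388 × 10^-3 = 5.553 × 10^-4 mol
[MnO4^-] = 5.553 × 10^-4 / 0.01983 = 0.02800 mol/L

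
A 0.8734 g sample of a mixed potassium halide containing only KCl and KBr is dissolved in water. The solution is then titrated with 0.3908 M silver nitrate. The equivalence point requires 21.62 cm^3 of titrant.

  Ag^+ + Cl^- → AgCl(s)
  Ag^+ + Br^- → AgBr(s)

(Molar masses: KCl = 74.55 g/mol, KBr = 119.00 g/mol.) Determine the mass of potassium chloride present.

n(AgNO3) = 0.02162 × 0.3908 = 8.449 × 10^-3 mol
Let x = n(KCl), y = n(KBr).
Titrant: 1x + 1y = 8.449 × 10^-3;  mass: 74.55x + 119.00y = 0.8734
Solving, x = 2.971 × 10^-3 mol, y = 5.479 × 10^-3 mol
mass of KCl = 2.971 × 10^-3 × 74.55 = 0.2215 g

0.2215 g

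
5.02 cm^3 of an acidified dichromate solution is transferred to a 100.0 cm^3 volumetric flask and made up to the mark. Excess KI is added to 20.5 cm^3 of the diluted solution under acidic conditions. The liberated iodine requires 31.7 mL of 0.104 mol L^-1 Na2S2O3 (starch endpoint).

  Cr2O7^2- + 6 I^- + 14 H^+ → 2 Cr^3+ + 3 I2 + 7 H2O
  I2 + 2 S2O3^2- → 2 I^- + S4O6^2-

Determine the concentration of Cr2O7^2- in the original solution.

n(S2O3^2-) = 0.0317 × 0.104 = 3.30 × 10^-3 mol
n(I2) = n(S2O3^2-)/2 = 1.65 × 10^-3 mol
From the 1:3 ratio, n(Cr2O7^2-) in the aliquot = 1/3 × 1.65 × 10^-3 = 5.49 × 10^-4 mol
[Cr2O7^2-]_dilute = 5.49 × 10^-4 / 0.0205 = 0.0268 mol/L
[Cr2O7^2-]_original = 0.0268 × 100.0/5.02 = 0.534 mol/L

0.534 mol/L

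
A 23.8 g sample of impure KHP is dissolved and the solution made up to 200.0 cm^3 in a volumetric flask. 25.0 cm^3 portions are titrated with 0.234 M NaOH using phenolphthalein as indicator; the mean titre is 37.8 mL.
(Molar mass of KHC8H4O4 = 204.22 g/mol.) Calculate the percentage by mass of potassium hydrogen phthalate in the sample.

60.7 %

KHC8H4O4 + NaOH → KNaC8H4O4 + H2O
n(NaOH) per titration = 0.0378 × 0.234 = 8.85 × 10^-3 mol
n(KHC8H4O4) in each aliquot = 8.85 × 10^-3 mol (1:1 ratio)
n(KHC8H4O4) in the whole flask = 8.85 × 10^-3 × 200.0/25.0 = 0.0708 mol
mass of KHC8H4O4 = 0.0708 × 204.22 = 14.5 g
% KHC8H4O4 = 14.5 / 23.8 × 100 = 60.7 %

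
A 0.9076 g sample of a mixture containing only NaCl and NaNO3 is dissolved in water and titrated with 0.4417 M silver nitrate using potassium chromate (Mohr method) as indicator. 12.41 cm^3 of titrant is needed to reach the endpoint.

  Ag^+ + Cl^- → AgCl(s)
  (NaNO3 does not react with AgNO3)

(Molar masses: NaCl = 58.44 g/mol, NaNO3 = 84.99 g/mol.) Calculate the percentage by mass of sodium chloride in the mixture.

35.30 %

n(AgNO3) = 0.01241 × 0.4417 = 5.481 × 10^-3 mol
Let x = n(NaCl), y = n(NaNO3).
Titrant: 1x = 5.481 × 10^-3;  mass: 58.44x + 84.99y = 0.9076
Solving, x = 5.481 × 10^-3 mol, y = 6.910 × 10^-3 mol
mass of NaCl = 5.481 × 10^-3 × 58.44 = 0.3203 g
% NaCl = 0.3203 / 0.9076 × 100 = 35.30 %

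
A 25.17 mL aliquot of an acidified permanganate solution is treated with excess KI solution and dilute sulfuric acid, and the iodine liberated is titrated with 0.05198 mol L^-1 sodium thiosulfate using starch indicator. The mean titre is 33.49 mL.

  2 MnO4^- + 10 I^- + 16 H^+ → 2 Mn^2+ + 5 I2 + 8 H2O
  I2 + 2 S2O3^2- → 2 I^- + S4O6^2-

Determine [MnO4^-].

n(S2O3^2-) = 0.03349 × 0.05198 = 1.741 × 10^-3 mol
n(I2) = n(S2O3^2-)/2 = 8.704 × 10^-4 mol
From the 2:5 ratio, n(MnO4^-) in the aliquot = 2/5 × 8.704 × 10^-4 = 3.482 × 10^-4 mol
[MnO4^-] = 3.482 × 10^-4 / 0.02517 = 0.01383 mol/L

0.01383 mol/L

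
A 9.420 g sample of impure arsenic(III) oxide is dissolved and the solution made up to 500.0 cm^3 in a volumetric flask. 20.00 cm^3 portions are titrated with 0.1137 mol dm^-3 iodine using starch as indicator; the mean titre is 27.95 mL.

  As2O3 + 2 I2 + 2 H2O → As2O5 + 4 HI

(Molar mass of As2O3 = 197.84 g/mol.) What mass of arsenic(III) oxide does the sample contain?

7.859 g

n(I2) per titration = 0.02795 × 0.1137 = 3.178 × 10^-3 mol
From the 1:2 ratio, n(As2O3) in each aliquot = 1/2 × 3.178 × 10^-3 = 1.589 × 10^-3 mol
n(As2O3) in the whole flask = 1.589 × 10^-3 × 500.0/20.00 = 0.03972 mol
mass of As2O3 = 0.03972 × 197.84 = 7.859 g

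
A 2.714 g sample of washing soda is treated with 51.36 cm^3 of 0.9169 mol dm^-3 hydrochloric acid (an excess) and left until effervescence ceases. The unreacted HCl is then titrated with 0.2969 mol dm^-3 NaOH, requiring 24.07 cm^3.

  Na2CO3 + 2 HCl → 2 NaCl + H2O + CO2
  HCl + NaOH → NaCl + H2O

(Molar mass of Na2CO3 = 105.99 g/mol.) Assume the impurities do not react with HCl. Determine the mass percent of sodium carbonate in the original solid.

78.00 %

n(HCl) added = 0.05136 × 0.9169 = 0.04709 mol
n(NaOH) used in back-titration = 0.02407 × 0.2969 = 7.146 × 10^-3 mol
n(HCl) left over = 7.146 × 10^-3 mol (1:1 ratio)
n(HCl) consumed by analyte = 0.04709 − 7.146 × 10^-3 = 0.03995 mol
From the 1:2 ratio, n(Na2CO3) = 1/2 × 0.03995 = 0.01997 mol
mass of Na2CO3 = 0.01997 × 105.99 = 2.117 g
% Na2CO3 = 2.117 / 2.714 × 100 = 78.00 %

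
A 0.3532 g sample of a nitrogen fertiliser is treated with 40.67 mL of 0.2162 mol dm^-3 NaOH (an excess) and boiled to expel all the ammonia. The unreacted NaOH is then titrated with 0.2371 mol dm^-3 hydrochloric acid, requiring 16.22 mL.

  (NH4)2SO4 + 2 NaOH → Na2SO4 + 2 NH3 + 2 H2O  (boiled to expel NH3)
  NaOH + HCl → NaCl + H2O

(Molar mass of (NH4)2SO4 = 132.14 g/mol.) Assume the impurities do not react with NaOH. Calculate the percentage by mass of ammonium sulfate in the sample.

n(NaOH) added = 0.04067 × 0.2162 = 8.793 × 10^-3 mol
n(HCl) used in back-titration = 0.01622 × 0.2371 = 3.846 × 10^-3 mol
n(NaOH) left over = 3.846 × 10^-3 mol (1:1 ratio)
n(NaOH) consumed by analyte = 8.793 × 10^-3 − 3.846 × 10^-3 = 4.947 × 10^-3 mol
From the 1:2 ratio, n((NH4)2SO4) = 1/2 × 4.947 × 10^-3 = 2.474 × 10^-3 mol
mass of (NH4)2SO4 = 2.474 × 10^-3 × 132.14 = 0.3269 g
% (NH4)2SO4 = 0.3269 / 0.3532 × 100 = 92.54 %

92.54 %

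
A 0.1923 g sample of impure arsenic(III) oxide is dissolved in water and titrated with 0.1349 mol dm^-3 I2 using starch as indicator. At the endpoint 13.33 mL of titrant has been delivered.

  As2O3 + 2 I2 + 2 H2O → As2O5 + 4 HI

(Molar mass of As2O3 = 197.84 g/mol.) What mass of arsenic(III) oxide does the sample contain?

0.1779 g

n(I2) = 0.01333 L × 0.1349 mol/L = 1.798 × 10^-3 mol
From the 1:2 ratio, n(As2O3) = 1/2 × 1.798 × 10^-3 = 8.991 × 10^-4 mol
mass of As2O3 = 8.991 × 10^-4 × 197.84 g/mol = 0.1779 g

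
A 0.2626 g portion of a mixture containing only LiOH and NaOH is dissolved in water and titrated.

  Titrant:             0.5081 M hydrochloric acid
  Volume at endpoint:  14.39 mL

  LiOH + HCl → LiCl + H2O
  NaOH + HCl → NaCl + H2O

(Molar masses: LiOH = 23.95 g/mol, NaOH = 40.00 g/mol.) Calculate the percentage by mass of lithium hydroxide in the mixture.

16.97 %

n(HCl) = 0.01439 × 0.5081 = 7.312 × 10^-3 mol
Let x = n(LiOH), y = n(NaOH).
Titrant: 1x + 1y = 7.312 × 10^-3;  mass: 23.95x + 40.00y = 0.2626
Solving, x = 1.861 × 10^-3 mol, y = 5.451 × 10^-3 mol
mass of LiOH = 1.861 × 10^-3 × 23.95 = 0.04456 g
% LiOH = 0.04456 / 0.2626 × 100 = 16.97 %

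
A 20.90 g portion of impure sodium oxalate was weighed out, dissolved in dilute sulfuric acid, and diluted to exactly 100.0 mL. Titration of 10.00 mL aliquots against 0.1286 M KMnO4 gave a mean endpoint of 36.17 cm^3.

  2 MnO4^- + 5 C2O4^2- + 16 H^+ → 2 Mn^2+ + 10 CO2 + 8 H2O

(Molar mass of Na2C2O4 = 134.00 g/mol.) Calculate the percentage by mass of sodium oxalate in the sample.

n(KMnO4) per titration = 0.03617 × 0.1286 = 4.651 × 10^-3 mol
From the 5:2 ratio, n(Na2C2O4) in each aliquot = 5/2 × 4.651 × 10^-3 = 0.01163 mol
n(Na2C2O4) in the whole flask = 0.01163 × 100.0/10.00 = 0.1163 mol
mass of Na2C2O4 = 0.1163 × 134.00 = 15.58 g
% Na2C2O4 = 15.58 / 20.90 × 100 = 74.56 %

74.56 %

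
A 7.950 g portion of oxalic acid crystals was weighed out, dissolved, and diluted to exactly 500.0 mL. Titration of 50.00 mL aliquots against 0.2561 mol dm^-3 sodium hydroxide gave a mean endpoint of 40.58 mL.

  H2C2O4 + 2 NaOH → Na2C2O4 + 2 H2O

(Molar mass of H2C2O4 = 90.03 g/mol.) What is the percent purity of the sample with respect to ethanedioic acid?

58.85 %

n(NaOH) per titration = 0.04058 × 0.2561 = 0.01039 mol
From the 1:2 ratio, n(H2C2O4) in each aliquot = 1/2 × 0.01039 = 5.196 × 10^-3 mol
n(H2C2O4) in the whole flask = 5.196 × 10^-3 × 500.0/50.00 = 0.05196 mol
mass of H2C2O4 = 0.05196 × 90.03 = 4.678 g
% H2C2O4 = 4.678 / 7.950 × 100 = 58.85 %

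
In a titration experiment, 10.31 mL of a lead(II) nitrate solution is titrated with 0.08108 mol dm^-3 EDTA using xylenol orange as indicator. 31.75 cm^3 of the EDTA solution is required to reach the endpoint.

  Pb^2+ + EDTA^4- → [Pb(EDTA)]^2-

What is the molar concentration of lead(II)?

0.2497 mol/L

n(EDTA) = 0.03175 L × 0.08108 mol/L = 2.574 × 10^-3 mol
n(Pb2+) = 2.574 × 10^-3 mol (1:1 mole ratio)
[Pb2+] = 2.574 × 10^-3 mol / 0.01031 L = 0.2497 mol/L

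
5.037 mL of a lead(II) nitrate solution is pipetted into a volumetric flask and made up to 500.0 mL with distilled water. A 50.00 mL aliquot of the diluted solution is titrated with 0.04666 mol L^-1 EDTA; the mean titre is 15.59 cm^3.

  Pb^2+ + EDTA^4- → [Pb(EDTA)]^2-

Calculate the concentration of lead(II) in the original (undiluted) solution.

n(EDTA) = 0.01559 × 0.04666 = 7.274 × 10^-4 mol
n(Pb2+) in the aliquot = 7.274 × 10^-4 mol (1:1 ratio)
[Pb2+]_dilute = 7.274 × 10^-4 / 0.05000 = 0.01455 mol/L
Dilution factor = 500.0 / 5.037 = 99.27
[Pb2+]_stock = 0.01455 × 99.27 = 1.444 mol/L

1.444 mol/L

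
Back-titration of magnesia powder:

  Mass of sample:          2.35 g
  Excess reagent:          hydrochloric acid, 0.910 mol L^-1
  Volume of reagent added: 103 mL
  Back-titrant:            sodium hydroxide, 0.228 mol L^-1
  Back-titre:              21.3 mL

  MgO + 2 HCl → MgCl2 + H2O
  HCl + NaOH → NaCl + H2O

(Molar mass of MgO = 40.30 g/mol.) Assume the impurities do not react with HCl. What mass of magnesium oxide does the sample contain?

n(HCl) added = 0.103 × 0.910 = 0.0937 mol
n(NaOH) used in back-titration = 0.0213 × 0.228 = 4.86 × 10^-3 mol
n(HCl) left over = 4.86 × 10^-3 mol (1:1 ratio)
n(HCl) consumed by analyte = 0.0937 − 4.86 × 10^-3 = 0.0889 mol
From the 1:2 ratio, n(MgO) = 1/2 × 0.0889 = 0.0444 mol
mass of MgO = 0.0444 × 40.30 = 1.79 g

1.79 g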